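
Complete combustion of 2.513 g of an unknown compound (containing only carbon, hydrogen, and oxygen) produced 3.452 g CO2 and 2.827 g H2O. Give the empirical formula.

mol C = 3.452 / 44.01 = 0.07844; mass C = 0.07844 × 12.01 = 0.9420 g
mol H = 2 × (2.827 / 18.02) = 0.3138; mass H = 0.3138 × 1.008 = 0.3163 g
mass O = 2.513 − (1.258) = 1.255 g → mol O = 0.07842
Smallest is O at 0.07842 mol; normalising gives C 1.000, H 4.001, O 1.000
→ CH4O

CH4O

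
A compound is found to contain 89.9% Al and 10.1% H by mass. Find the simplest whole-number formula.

AlH3

Assume 100 g: 89.9 g Al, 10.1 g H.
n(Al) = 89.9/26.98 = 3.332, n(H) = 10.1/1.008 = 10.02
Smallest is Al at 3.332 mol; normalising gives Al 1.000, H 3.007
Ratio ≈ 1:3, so the empirical formula is AlH3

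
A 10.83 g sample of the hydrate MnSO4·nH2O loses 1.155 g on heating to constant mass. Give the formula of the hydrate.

Mass of anhydrous MnSO4 = 10.83 − 1.155 = 9.675 g
mol H2O = 1.155 / 18.02 = 0.0641
Molar mass of MnSO4 = 151.01 g/mol → mol MnSO4 = 9.675 / 151.01 = 0.06407
n = 0.0641 / 0.06407 = 1.00 ≈ 1 → MnSO4·H2O

MnSO4·H2O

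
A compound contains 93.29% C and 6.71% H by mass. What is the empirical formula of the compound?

C7H6

Assume 100 g: 93.29 g C, 6.71 g H.
C: 93.29 g ÷ 12.01 g/mol = 7.768 mol
H: 6.71 g ÷ 1.008 g/mol = 6.657 mol
Ratios (÷ 6.657): C 1.167, H 1.000
Scaling by 6: C 7.00, H 6.00 → C7H6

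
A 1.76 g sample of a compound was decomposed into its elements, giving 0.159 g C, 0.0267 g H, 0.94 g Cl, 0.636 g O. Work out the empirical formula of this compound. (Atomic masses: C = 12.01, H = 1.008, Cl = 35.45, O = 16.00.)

CH2Cl2O3

Moles — C: 0.159 / 12.01 = 0.01324 mol; H: 0.0267 / 1.008 = 0.02649 mol; Cl: 0.94 / 35.45 = 0.02652 mol; O: 0.636 / 16.00 = 0.03975 mol
Ratios (÷ 0.01324): C 1.000, H 2.001, Cl 2.003, O 3.002
Ratio ≈ 1:2:2:3, so the empirical formula is CH2Cl2O3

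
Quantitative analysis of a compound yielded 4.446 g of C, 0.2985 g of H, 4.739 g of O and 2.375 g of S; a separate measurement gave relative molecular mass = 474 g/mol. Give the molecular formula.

n(C) = 4.446/12.01 = 0.3702, n(H) = 0.2985/1.008 = 0.2961, n(O) = 4.739/16.00 = 0.2962, n(S) = 2.375/32.07 = 0.07406
Ratios (÷ 0.07406): C 4.999, H 3.999, O 3.999, S 1.000
→ C5H4O4S
Empirical-formula mass = 160.15 g/mol
n = 474 / 160.15 = 2.96 ≈ 3
Molecular formula = (C5H4O4S)×3 = C15H12O12S3

C15H12O12S3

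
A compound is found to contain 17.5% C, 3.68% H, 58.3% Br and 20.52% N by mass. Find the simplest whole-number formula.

Assume 100 g: 17.5 g C, 3.68 g H, 58.3 g Br, 20.52 g N.
Moles — C: 17.5 / 12.01 = 1.457 mol; H: 3.68 / 1.008 = 3.651 mol; Br: 58.3 / 79.90 = 0.7297 mol; N: 20.52 / 14.01 = 1.465 mol
Divide by the smallest (0.7297 mol Br): C 1.997, H 5.003, Br 1.000, N 2.007
→ C2H5BrN2

C2H5BrN2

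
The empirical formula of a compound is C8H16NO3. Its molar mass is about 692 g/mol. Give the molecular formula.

C32H64N4O12

Empirical-formula mass = 174.22 g/mol
n = 692 / 174.22 = 3.97 ≈ 4
Molecular formula = (C8H16NO3)4 = C32H64N4O12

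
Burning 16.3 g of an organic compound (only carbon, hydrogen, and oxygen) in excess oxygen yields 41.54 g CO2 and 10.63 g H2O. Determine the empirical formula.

C4H5O

mol C = 41.54 / 44.01 = 0.9439; mass C = 0.9439 × 12.01 = 11.34 g
mol H = 2 × (10.63 / 18.02) = 1.180; mass H = 1.180 × 1.008 = 1.189 g
mass O = 16.3 − (12.53) = 3.775 g → mol O = 0.2359
Smallest is O at 0.2359 mol; normalising gives C 4.001, H 5.001, O 1.000
→ C4H5O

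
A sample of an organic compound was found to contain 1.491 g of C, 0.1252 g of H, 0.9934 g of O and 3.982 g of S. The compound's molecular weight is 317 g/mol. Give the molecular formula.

C: 1.491 g ÷ 12.01 g/mol = 0.1241 mol
H: 0.1252 g ÷ 1.008 g/mol = 0.1242 mol
O: 0.9934 g ÷ 16.00 g/mol = 0.06209 mol
S: 3.982 g ÷ 32.07 g/mol = 0.1242 mol
Smallest is O at 0.06209 mol; normalising gives C 2.000, H 2.001, O 1.000, S 2.000
Ratio ≈ 2:2:1:2, so the empirical formula is C2H2OS2
Empirical-formula mass = 106.18 g/mol
n = 317 / 106.18 = 2.99 ≈ 3
Molecular formula = (C2H2OS2)×3 = C6H6O3S6

C6H6O3S6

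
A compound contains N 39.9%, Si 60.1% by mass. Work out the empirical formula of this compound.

N4Si3

Assume 100 g: 39.9 g N, 60.1 g Si.
N: 39.9 g ÷ 14.01 g/mol = 2.848 mol
Si: 60.1 g ÷ 28.09 g/mol = 2.14 mol
Ratios (÷ 2.14): N 1.331, Si 1.000
Scaling by 3: N 3.99, Si 3.00 → N4Si3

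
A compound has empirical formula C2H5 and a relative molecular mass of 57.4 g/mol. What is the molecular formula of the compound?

Empirical-formula mass = 29.06 g/mol
n = 57.4 / 29.06 = 1.98 ≈ 2
Molecular formula = (C2H5)2 = C4H10

C4H10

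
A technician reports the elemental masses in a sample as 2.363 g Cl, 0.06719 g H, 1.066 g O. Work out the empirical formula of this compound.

ClHO

Cl: 2.363 g ÷ 35.45 g/mol = 0.06666 mol
H: 0.06719 g ÷ 1.008 g/mol = 0.06666 mol
O: 1.066 g ÷ 16.00 g/mol = 0.06663 mol
Ratios (÷ 0.06663): Cl 1.000, H 1.000, O 1.000
≈ 1:1:1 → ClHO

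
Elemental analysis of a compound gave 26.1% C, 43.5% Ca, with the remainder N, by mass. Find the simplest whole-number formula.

C2CaN2

Assume 100 g: 26.1 g C, 43.5 g Ca, 30.4 g N.
n(C) = 26.1/12.01 = 2.173, n(Ca) = 43.5/40.08 = 1.085, n(N) = 30.4/14.01 = 2.17
Ratios (÷ 1.085): C 2.002, Ca 1.000, N 1.999
→ C2CaN2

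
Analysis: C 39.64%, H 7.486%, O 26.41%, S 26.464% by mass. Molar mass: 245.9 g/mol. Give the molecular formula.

Assume 100 g: 39.64 g C, 7.486 g H, 26.41 g O, 26.464 g S.
C: 39.64 g ÷ 12.01 g/mol = 3.301 mol
H: 7.486 g ÷ 1.008 g/mol = 7.427 mol
O: 26.41 g ÷ 16.00 g/mol = 1.651 mol
S: 26.464 g ÷ 32.07 g/mol = 0.8252 mol
Smallest is S at 0.8252 mol; normalising gives C 4.000, H 9.000, O 2.000, S 1.000
≈ 4:9:2:1 → C4H9O2S
Empirical-formula mass = 121.18 g/mol
n = 245.9 / 121.18 = 2.03 ≈ 2
Molecular formula = (C4H9O2S)×2 = C8H18O4S2

C8H18O4S2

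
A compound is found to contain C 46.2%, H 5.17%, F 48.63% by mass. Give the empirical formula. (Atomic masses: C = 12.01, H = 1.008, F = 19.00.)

Assume 100 g: 46.2 g C, 5.17 g H, 48.63 g F.
C: 46.2 g ÷ 12.01 g/mol = 3.847 mol
H: 5.17 g ÷ 1.008 g/mol = 5.129 mol
F: 48.63 g ÷ 19.00 g/mol = 2.559 mol
Smallest is F at 2.559 mol; normalising gives C 1.503, H 2.004, F 1.000
Multiply by 2: C 3.01, H 4.01, F 2.00 → C3H4F2

C3H4F2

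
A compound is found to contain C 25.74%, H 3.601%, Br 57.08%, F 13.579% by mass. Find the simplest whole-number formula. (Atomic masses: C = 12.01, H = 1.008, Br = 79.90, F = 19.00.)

Assume 100 g: 25.74 g C, 3.601 g H, 57.08 g Br, 13.579 g F.
Moles — C: 25.74 / 12.01 = 2.143 mol; H: 3.601 / 1.008 = 3.572 mol; Br: 57.08 / 79.90 = 0.7144 mol; F: 13.579 / 19.00 = 0.7147 mol
Divide by the smallest (0.7144 mol Br): C 3.000, H 5.001, Br 1.000, F 1.000
→ C3H5BrF

C3H5BrF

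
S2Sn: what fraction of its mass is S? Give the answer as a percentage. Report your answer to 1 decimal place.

35.1%

Molar mass = 2(32.07) + 1(118.71) = 182.850 g/mol
Mass of S per mole = 2 × 32.07 = 64.140 g
% S = 64.140 / 182.850 × 100 = 35.1%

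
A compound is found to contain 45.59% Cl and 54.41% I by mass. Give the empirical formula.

Assume 100 g: 45.59 g Cl, 54.41 g I.
Cl: 45.59 g ÷ 35.45 g/mol = 1.286 mol
I: 54.41 g ÷ 126.90 g/mol = 0.4288 mol
Ratios (÷ 0.4288): Cl 2.999, I 1.000
Ratio ≈ 3:1, so the empirical formula is Cl3I

Cl3I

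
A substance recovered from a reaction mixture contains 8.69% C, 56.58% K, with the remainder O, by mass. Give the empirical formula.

Assume 100 g: 8.69 g C, 56.58 g K, 34.73 g O.
Moles — C: 8.69 / 12.01 = 0.7236 mol; K: 56.58 / 39.10 = 1.447 mol; O: 34.73 / 16.00 = 2.171 mol
Divide by the smallest (0.7236 mol C): C 1.000, K 2.000, O 3.000
Ratio ≈ 1:2:3, so the empirical formula is CK2O3

CK2O3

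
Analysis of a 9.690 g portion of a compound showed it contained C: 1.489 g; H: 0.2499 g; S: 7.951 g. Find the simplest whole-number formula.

Moles — C: 1.489 / 12.01 = 0.124 mol; H: 0.2499 / 1.008 = 0.2479 mol; S: 7.951 / 32.07 = 0.2479 mol
Smallest is C at 0.124 mol; normalising gives C 1.000, H 2.000, S 2.000
→ CH2S2

CH2S2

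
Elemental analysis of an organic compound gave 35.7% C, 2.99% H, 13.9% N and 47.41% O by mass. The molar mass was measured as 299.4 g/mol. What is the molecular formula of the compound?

C9H9N3O9

Assume 100 g: 35.7 g C, 2.99 g H, 13.9 g N, 47.41 g O.
n(C) = 35.7/12.01 = 2.973, n(H) = 2.99/1.008 = 2.966, n(N) = 13.9/14.01 = 0.9921, n(O) = 47.41/16.00 = 2.963
Divide by the smallest (0.9921 mol N): C 2.996, H 2.990, N 1.000, O 2.987
→ C3H3NO3
Empirical-formula mass = 101.06 g/mol
n = 299.4 / 101.06 = 2.96 ≈ 3
Molecular formula = (C3H3NO3)×3 = C9H9N3O9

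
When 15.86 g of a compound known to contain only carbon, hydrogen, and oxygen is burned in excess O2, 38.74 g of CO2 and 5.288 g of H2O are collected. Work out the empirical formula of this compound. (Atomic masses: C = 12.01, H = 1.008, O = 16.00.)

C3H2O

mol C = 38.74 / 44.01 = 0.8803; mass C = 0.8803 × 12.01 = 10.57 g
mol H = 2 × (5.288 / 18.02) = 0.5869; mass H = 0.5869 × 1.008 = 0.5916 g
mass O = 15.86 − (11.16) = 4.697 g → mol O = 0.2935
Smallest is O at 0.2935 mol; normalising gives C 2.999, H 1.999, O 1.000
≈ 3:2:1 → C3H2O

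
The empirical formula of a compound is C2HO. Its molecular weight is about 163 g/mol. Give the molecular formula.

Empirical-formula mass = 41.03 g/mol
n = 163 / 41.03 = 3.97 ≈ 4
Molecular formula = (C2HO)4 = C8H4O4

C8H4O4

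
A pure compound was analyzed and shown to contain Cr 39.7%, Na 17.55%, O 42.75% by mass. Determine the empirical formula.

Cr2Na2O7

Assume 100 g: 39.7 g Cr, 17.55 g Na, 42.75 g O.
Cr: 39.7 g ÷ 52.00 g/mol = 0.7635 mol
Na: 17.55 g ÷ 22.99 g/mol = 0.7634 mol
O: 42.75 g ÷ 16.00 g/mol = 2.672 mol
Smallest is Na at 0.7634 mol; normalising gives Cr 1.000, Na 1.000, O 3.500
×2: Cr 2.00, Na 2.00, O 7.00 → Cr2Na2O7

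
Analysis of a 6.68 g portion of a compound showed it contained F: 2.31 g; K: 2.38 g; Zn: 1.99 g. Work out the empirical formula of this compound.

F: 2.31 g ÷ 19.00 g/mol = 0.1216 mol
K: 2.38 g ÷ 39.10 g/mol = 0.06087 mol
Zn: 1.99 g ÷ 65.38 g/mol = 0.03044 mol
Smallest is Zn at 0.03044 mol; normalising gives F 3.994, K 2.000, Zn 1.000
≈ 4:2:1 → F4K2Zn

F4K2Zn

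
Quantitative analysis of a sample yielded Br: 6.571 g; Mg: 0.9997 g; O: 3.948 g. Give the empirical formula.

Br: 6.571 g ÷ 79.90 g/mol = 0.08224 mol
Mg: 0.9997 g ÷ 24.31 g/mol = 0.04112 mol
O: 3.948 g ÷ 16.00 g/mol = 0.2467 mol
Divide by the smallest (0.04112 mol Mg): Br 2.000, Mg 1.000, O 6.000
≈ 2:1:6 → Br2MgO6

Br2MgO6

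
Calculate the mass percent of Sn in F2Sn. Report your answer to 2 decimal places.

Molar mass = 2(19.00) + 1(118.71) = 156.710 g/mol
Mass of Sn per mole = 1 × 118.71 = 118.710 g
% Sn = 118.710 / 156.710 × 100 = 75.75%

75.75%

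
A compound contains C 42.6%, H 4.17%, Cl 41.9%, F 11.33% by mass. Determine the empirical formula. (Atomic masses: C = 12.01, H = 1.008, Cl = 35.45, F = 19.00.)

C6H7Cl2F

Assume 100 g: 42.6 g C, 4.17 g H, 41.9 g Cl, 11.33 g F.
n(C) = 42.6/12.01 = 3.547, n(H) = 4.17/1.008 = 4.137, n(Cl) = 41.9/35.45 = 1.182, n(F) = 11.33/19.00 = 0.5963
Ratios (÷ 0.5963): C 5.948, H 6.937, Cl 1.982, F 1.000
→ C6H7Cl2F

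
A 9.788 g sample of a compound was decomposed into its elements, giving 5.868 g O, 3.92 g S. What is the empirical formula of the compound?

O: 5.868 g ÷ 16.00 g/mol = 0.3668 mol
S: 3.92 g ÷ 32.07 g/mol = 0.1222 mol
Divide by the smallest (0.1222 mol S): O 3.000, S 1.000
→ O3S

O3S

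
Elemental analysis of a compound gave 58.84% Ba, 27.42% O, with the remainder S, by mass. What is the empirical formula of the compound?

BaO4S

Assume 100 g: 58.84 g Ba, 27.42 g O, 13.74 g S.
Moles — Ba: 58.84 / 137.33 = 0.4285 mol; O: 27.42 / 16.00 = 1.714 mol; S: 13.74 / 32.07 = 0.4284 mol
Divide by the smallest (0.4284 mol S): Ba 1.000, O 4.000, S 1.000
Ratio ≈ 1:4:1, so the empirical formula is BaO4S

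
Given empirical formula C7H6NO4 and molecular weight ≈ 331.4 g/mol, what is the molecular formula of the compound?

Empirical-formula mass = 168.13 g/mol
n = 331.4 / 168.13 = 1.97 ≈ 2
Molecular formula = (C7H6NO4)2 = C14H12N2O8

C14H12N2O8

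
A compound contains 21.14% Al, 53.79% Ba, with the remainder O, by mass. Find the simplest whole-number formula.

Assume 100 g: 21.14 g Al, 53.79 g Ba, 25.07 g O.
Al: 21.14 g ÷ 26.98 g/mol = 0.7835 mol
Ba: 53.79 g ÷ 137.33 g/mol = 0.3917 mol
O: 25.07 g ÷ 16.00 g/mol = 1.567 mol
Divide by the smallest (0.3917 mol Ba): Al 2.000, Ba 1.000, O 4.000
→ Al2BaO4

Al2BaO4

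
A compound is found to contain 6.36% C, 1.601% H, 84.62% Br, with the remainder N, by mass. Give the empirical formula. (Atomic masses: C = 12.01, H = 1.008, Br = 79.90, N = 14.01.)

CH3Br2N

Assume 100 g: 6.36 g C, 1.601 g H, 84.62 g Br, 7.419 g N.
n(C) = 6.36/12.01 = 0.5296, n(H) = 1.601/1.008 = 1.588, n(Br) = 84.62/79.90 = 1.059, n(N) = 7.419/14.01 = 0.5296
Ratios (÷ 0.5296): C 1.000, H 2.999, Br 2.000, N 1.000
≈ 1:3:2:1 → CH3Br2N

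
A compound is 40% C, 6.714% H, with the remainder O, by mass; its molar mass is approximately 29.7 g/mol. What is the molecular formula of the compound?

CH2O

Assume 100 g: 40 g C, 6.714 g H, 53.286 g O.
n(C) = 40/12.01 = 3.331, n(H) = 6.714/1.008 = 6.661, n(O) = 53.286/16.00 = 3.33
Smallest is O at 3.33 mol; normalising gives C 1.000, H 2.000, O 1.000
→ CH2O
Empirical-formula mass = 30.03 g/mol
n = 29.7 / 30.03 = 0.99 ≈ 1
Molecular formula = empirical formula = CH2O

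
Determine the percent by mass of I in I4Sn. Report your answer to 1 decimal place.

81.0%

Molar mass = 4(126.90) + 1(118.71) = 626.310 g/mol
Mass of I per mole = 4 × 126.90 = 507.600 g
% I = 507.600 / 626.310 × 100 = 81.0%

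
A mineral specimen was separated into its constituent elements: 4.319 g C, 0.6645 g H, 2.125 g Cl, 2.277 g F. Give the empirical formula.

Moles — C: 4.319 / 12.01 = 0.3596 mol; H: 0.6645 / 1.008 = 0.6592 mol; Cl: 2.125 / 35.45 = 0.05994 mol; F: 2.277 / 19.00 = 0.1198 mol
Ratios (÷ 0.05994): C 5.999, H 10.997, Cl 1.000, F 1.999
≈ 6:11:1:2 → C6H11ClF2

C6H11ClF2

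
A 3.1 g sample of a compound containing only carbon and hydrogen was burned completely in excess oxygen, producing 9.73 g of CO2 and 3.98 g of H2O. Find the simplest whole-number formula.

mol C = 9.73 / 44.01 = 0.2211; mass C = 0.2211 × 12.01 = 2.655 g
mol H = 2 × (3.98 / 18.02) = 0.4417; mass H = 0.4417 × 1.008 = 0.4453 g
Smallest is C at 0.2211 mol; normalising gives C 1.000, H 1.998
Ratio ≈ 1:2, so the empirical formula is CH2

CH2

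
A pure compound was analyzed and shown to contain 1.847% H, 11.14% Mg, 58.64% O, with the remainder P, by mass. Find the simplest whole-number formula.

Assume 100 g: 1.847 g H, 11.14 g Mg, 58.64 g O, 28.373 g P.
n(H) = 1.847/1.008 = 1.832, n(Mg) = 11.14/24.31 = 0.4582, n(O) = 58.64/16.00 = 3.665, n(P) = 28.373/30.97 = 0.9161
Divide by the smallest (0.4582 mol Mg): H 3.999, Mg 1.000, O 7.998, P 1.999
→ H4MgO8P2

H4MgO8P2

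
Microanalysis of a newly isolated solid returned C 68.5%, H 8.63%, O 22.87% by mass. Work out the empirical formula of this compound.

Assume 100 g: 68.5 g C, 8.63 g H, 22.87 g O.
C: 68.5 g ÷ 12.01 g/mol = 5.704 mol
H: 8.63 g ÷ 1.008 g/mol = 8.562 mol
O: 22.87 g ÷ 16.00 g/mol = 1.429 mol
Divide by the smallest (1.429 mol O): C 3.990, H 5.990, O 1.000
Ratio ≈ 4:6:1, so the empirical formula is C4H6O

C4H6O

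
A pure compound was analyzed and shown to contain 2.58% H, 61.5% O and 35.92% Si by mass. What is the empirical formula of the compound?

Assume 100 g: 2.58 g H, 61.5 g O, 35.92 g Si.
n(H) = 2.58/1.008 = 2.56, n(O) = 61.5/16.00 = 3.844, n(Si) = 35.92/28.09 = 1.279
Ratios (÷ 1.279): H 2.002, O 3.006, Si 1.000
→ H2O3Si

H2O3Si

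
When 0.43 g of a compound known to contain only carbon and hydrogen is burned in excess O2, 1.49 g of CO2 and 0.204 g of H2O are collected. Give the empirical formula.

mol C = 1.49 / 44.01 = 0.03386; mass C = 0.03386 × 12.01 = 0.4066 g
mol H = 2 × (0.204 / 18.02) = 0.02264; mass H = 0.02264 × 1.008 = 0.02282 g
Smallest is H at 0.02264 mol; normalising gives C 1.495, H 1.000
×2: C 2.99, H 2.00 → C3H2

C3H2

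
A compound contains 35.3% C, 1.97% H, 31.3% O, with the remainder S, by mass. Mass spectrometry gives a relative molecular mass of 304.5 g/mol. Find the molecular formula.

C9H6O6S3

Assume 100 g: 35.3 g C, 1.97 g H, 31.3 g O, 31.43 g S.
n(C) = 35.3/12.01 = 2.939, n(H) = 1.97/1.008 = 1.954, n(O) = 31.3/16.00 = 1.956, n(S) = 31.43/32.07 = 0.98
Divide by the smallest (0.98 mol S): C 2.999, H 1.994, O 1.996, S 1.000
→ C3H2O2S
Empirical-formula mass = 102.12 g/mol
n = 304.5 / 102.12 = 2.98 ≈ 3
Molecular formula = (C3H2O2S)×3 = C9H6O6S3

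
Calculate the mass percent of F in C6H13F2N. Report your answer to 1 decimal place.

Molar mass = 6(12.01) + 13(1.008) + 2(19.00) + 1(14.01) = 137.174 g/mol
Mass of F per mole = 2 × 19.00 = 38.000 g
% F = 38.000 / 137.174 × 100 = 27.7%

27.7%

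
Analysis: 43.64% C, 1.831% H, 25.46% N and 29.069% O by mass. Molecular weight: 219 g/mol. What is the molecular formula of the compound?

Assume 100 g: 43.64 g C, 1.831 g H, 25.46 g N, 29.069 g O.
Moles — C: 43.64 / 12.01 = 3.634 mol; H: 1.831 / 1.008 = 1.816 mol; N: 25.46 / 14.01 = 1.817 mol; O: 29.069 / 16.00 = 1.817 mol
Ratios (÷ 1.816): C 2.000, H 1.000, N 1.000, O 1.000
Ratio ≈ 2:1:1:1, so the empirical formula is C2HNO
Empirical-formula mass = 55.04 g/mol
n = 219 / 55.04 = 3.98 ≈ 4
Molecular formula = (C2HNO)×4 = C8H4N4O4

C8H4N4O4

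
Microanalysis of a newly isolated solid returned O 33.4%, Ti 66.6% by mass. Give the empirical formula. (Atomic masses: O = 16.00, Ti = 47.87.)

O3Ti2

Assume 100 g: 33.4 g O, 66.6 g Ti.
O: 33.4 g ÷ 16.00 g/mol = 2.087 mol
Ti: 66.6 g ÷ 47.87 g/mol = 1.391 mol
Smallest is Ti at 1.391 mol; normalising gives O 1.500, Ti 1.000
Multiply by 2: O 3.00, Ti 2.00 → O3Ti2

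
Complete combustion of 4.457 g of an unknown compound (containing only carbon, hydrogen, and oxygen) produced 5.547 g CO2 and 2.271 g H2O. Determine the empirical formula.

mol C = 5.547 / 44.01 = 0.1260; mass C = 0.1260 × 12.01 = 1.514 g
mol H = 2 × (2.271 / 18.02) = 0.2521; mass H = 0.2521 × 1.008 = 0.2541 g
mass O = 4.457 − (1.768) = 2.689 g → mol O = 0.1681
Divide by the smallest (0.126 mol C): C 1.000, H 2.000, O 1.334
Scaling by 3: C 3.00, H 6.00, O 4.00 → C3H6O4

C3H6O4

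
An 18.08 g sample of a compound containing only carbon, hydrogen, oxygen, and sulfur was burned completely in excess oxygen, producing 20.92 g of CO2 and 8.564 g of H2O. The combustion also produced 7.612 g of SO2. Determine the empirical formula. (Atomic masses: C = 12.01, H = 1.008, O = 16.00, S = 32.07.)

C4H8O4S

mol C = 20.92 / 44.01 = 0.4753; mass C = 0.4753 × 12.01 = 5.709 g
mol H = 2 × (8.564 / 18.02) = 0.9505; mass H = 0.9505 × 1.008 = 0.9581 g
mol S = 7.612 / 64.07 = 0.1188; mass S = 3.810 g
mass O = 18.08 − (10.48) = 7.603 g → mol O = 0.4752
Smallest is S at 0.1188 mol; normalising gives C 4.001, H 8.000, O 4.000, S 1.000
Ratio ≈ 4:8:4:1, so the empirical formula is C4H8O4S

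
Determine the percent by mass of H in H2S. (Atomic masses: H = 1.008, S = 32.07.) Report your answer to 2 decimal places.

5.91%

Molar mass = 2(1.008) + 1(32.07) = 34.086 g/mol
Mass of H per mole = 2 × 1.008 = 2.016 g
% H = 2.016 / 34.086 × 100 = 5.91%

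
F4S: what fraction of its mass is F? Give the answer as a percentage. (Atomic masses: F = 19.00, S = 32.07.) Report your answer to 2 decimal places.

70.32%

Molar mass = 4(19.00) + 1(32.07) = 108.070 g/mol
Mass of F per mole = 4 × 19.00 = 76.000 g
% F = 76.000 / 108.070 × 100 = 70.32%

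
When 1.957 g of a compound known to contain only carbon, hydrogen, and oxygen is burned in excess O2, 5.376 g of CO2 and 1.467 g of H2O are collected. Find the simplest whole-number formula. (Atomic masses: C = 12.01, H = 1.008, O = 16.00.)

mol C = 5.376 / 44.01 = 0.1222; mass C = 0.1222 × 12.01 = 1.467 g
mol H = 2 × (1.467 / 18.02) = 0.1628; mass H = 0.1628 × 1.008 = 0.1641 g
mass O = 1.957 − (1.631) = 0.3258 g → mol O = 0.02036
Smallest is O at 0.02036 mol; normalising gives C 5.999, H 7.996, O 1.000
→ C6H8O

C6H8O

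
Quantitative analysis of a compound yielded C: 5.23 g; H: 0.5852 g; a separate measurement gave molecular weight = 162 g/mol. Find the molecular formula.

Moles — C: 5.23 / 12.01 = 0.4355 mol; H: 0.5852 / 1.008 = 0.5806 mol
Smallest is C at 0.4355 mol; normalising gives C 1.000, H 1.333
Multiply by 3: C 3.00, H 4.00 → C3H4
Empirical-formula mass = 40.06 g/mol
n = 162 / 40.06 = 4.04 ≈ 4
Molecular formula = (C3H4)×4 = C12H16

C12H16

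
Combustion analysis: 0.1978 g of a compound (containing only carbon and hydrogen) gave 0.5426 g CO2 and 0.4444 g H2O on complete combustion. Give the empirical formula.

mol C = 0.5426 / 44.01 = 0.01233; mass C = 0.01233 × 12.01 = 0.1481 g
mol H = 2 × (0.4444 / 18.02) = 0.04932; mass H = 0.04932 × 1.008 = 0.04972 g
Divide by the smallest (0.01233 mol C): C 1.000, H 4.001
≈ 1:4 → CH4

CH4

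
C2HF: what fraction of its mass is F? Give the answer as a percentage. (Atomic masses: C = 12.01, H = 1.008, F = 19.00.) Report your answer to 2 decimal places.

Molar mass = 2(12.01) + 1(1.008) + 1(19.00) = 44.028 g/mol
Mass of F per mole = 1 × 19.00 = 19.000 g
% F = 19.000 / 44.028 × 100 = 43.15%

43.15%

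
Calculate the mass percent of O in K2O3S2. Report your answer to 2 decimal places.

25.22%

Molar mass = 2(39.10) + 3(16.00) + 2(32.07) = 190.340 g/mol
Mass of O per mole = 3 × 16.00 = 48.000 g
% O = 48.000 / 190.340 × 100 = 25.22%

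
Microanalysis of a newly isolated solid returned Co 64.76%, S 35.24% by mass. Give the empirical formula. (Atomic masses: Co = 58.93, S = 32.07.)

Assume 100 g: 64.76 g Co, 35.24 g S.
Moles — Co: 64.76 / 58.93 = 1.099 mol; S: 35.24 / 32.07 = 1.099 mol
Divide by the smallest (1.099 mol S): Co 1.000, S 1.000
Ratio ≈ 1:1, so the empirical formula is CoS

CoS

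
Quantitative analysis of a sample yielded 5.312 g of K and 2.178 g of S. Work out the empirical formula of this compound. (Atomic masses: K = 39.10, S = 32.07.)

K2S

n(K) = 5.312/39.10 = 0.1359, n(S) = 2.178/32.07 = 0.06791
Ratios (÷ 0.06791): K 2.000, S 1.000
→ K2S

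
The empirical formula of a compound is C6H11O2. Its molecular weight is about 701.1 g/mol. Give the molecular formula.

Empirical-formula mass = 115.15 g/mol
n = 701.1 / 115.15 = 6.09 ≈ 6
Molecular formula = (C6H11O2)6 = C36H66O12

C36H66O12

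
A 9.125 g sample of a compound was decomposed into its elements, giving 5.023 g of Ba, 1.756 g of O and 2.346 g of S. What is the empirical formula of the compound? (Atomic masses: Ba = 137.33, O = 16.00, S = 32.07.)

BaO3S2

n(Ba) = 5.023/137.33 = 0.03658, n(O) = 1.756/16.00 = 0.1098, n(S) = 2.346/32.07 = 0.07315
Divide by the smallest (0.03658 mol Ba): Ba 1.000, O 3.001, S 2.000
→ BaO3S2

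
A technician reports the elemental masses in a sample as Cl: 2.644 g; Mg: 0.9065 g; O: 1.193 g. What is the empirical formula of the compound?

n(Cl) = 2.644/35.45 = 0.07458, n(Mg) = 0.9065/24.31 = 0.03729, n(O) = 1.193/16.00 = 0.07456
Divide by the smallest (0.03729 mol Mg): Cl 2.000, Mg 1.000, O 2.000
Ratio ≈ 2:1:2, so the empirical formula is Cl2MgO2

Cl2MgO2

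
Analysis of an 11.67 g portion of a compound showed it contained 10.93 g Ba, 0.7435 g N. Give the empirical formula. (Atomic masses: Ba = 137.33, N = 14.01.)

Ba3N2

Ba: 10.93 g ÷ 137.33 g/mol = 0.07959 mol
N: 0.7435 g ÷ 14.01 g/mol = 0.05307 mol
Ratios (÷ 0.05307): Ba 1.500, N 1.000
Multiply by 2: Ba 3.00, N 2.00 → Ba3N2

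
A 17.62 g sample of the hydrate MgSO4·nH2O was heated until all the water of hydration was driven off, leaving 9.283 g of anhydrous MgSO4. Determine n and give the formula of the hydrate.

MgSO4·6H2O

Mass of water lost = 17.62 − 9.283 = 8.337 g → 8.337 / 18.02 = 0.4627 mol H2O
Molar mass of MgSO4 = 120.38 g/mol → mol MgSO4 = 9.283 / 120.38 = 0.07711
n = 0.4627 / 0.07711 = 6.00 ≈ 6 → MgSO4·6H2O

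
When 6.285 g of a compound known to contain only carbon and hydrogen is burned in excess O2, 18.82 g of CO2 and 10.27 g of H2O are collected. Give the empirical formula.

C3H8

mol C = 18.82 / 44.01 = 0.4276; mass C = 0.4276 × 12.01 = 5.136 g
mol H = 2 × (10.27 / 18.02) = 1.140; mass H = 1.140 × 1.008 = 1.149 g
Divide by the smallest (0.4276 mol C): C 1.000, H 2.665
×3: C 3.00, H 8.00 → C3H8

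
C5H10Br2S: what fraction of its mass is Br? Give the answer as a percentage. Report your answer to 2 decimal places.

60.99%

Molar mass = 5(12.01) + 10(1.008) + 2(79.90) + 1(32.07) = 262.000 g/mol
Mass of Br per mole = 2 × 79.90 = 159.800 g
% Br = 159.800 / 262.000 × 100 = 60.99%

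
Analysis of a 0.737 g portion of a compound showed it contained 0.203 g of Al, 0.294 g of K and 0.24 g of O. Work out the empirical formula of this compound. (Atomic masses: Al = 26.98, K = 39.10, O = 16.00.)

AlKO2

n(Al) = 0.203/26.98 = 0.007524, n(K) = 0.294/39.10 = 0.007519, n(O) = 0.24/16.00 = 0.015
Divide by the smallest (0.007519 mol K): Al 1.001, K 1.000, O 1.995
→ AlKO2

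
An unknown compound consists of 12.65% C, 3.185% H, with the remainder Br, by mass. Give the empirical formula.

CH3Br

Assume 100 g: 12.65 g C, 3.185 g H, 84.165 g Br.
n(C) = 12.65/12.01 = 1.053, n(H) = 3.185/1.008 = 3.16, n(Br) = 84.165/79.90 = 1.053
Smallest is C at 1.053 mol; normalising gives C 1.000, H 3.000, Br 1.000
Ratio ≈ 1:3:1, so the empirical formula is CH3Br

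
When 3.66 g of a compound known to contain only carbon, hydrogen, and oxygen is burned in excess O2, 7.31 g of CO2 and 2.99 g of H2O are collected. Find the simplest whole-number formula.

mol C = 7.31 / 44.01 = 0.1661; mass C = 0.1661 × 12.01 = 1.995 g
mol H = 2 × (2.99 / 18.02) = 0.3319; mass H = 0.3319 × 1.008 = 0.3345 g
mass O = 3.66 − (2.329) = 1.331 g → mol O = 0.08317
Divide by the smallest (0.08317 mol O): C 1.997, H 3.990, O 1.000
Ratio ≈ 2:4:1, so the empirical formula is C2H4O

C2H4O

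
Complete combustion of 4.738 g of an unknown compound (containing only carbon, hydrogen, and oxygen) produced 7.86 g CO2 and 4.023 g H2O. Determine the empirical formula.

mol C = 7.86 / 44.01 = 0.1786; mass C = 0.1786 × 12.01 = 2.145 g
mol H = 2 × (4.023 / 18.02) = 0.4465; mass H = 0.4465 × 1.008 = 0.4501 g
mass O = 4.738 − (2.595) = 2.143 g → mol O = 0.1339
Smallest is O at 0.1339 mol; normalising gives C 1.333, H 3.334, O 1.000
×3: C 4.00, H 10.00, O 3.00 → C4H10O3

C4H10O3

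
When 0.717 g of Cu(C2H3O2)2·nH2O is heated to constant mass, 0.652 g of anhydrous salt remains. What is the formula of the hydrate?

Mass of water lost = 0.717 − 0.652 = 0.065 g → 0.065 / 18.02 = 0.003607 mol H2O
Molar mass of Cu(C2H3O2)2 = 181.64 g/mol → mol Cu(C2H3O2)2 = 0.652 / 181.64 = 0.00359
n = 0.003607 / 0.00359 = 1.00 ≈ 1 → Cu(C2H3O2)2·H2O

Cu(C2H3O2)2·H2O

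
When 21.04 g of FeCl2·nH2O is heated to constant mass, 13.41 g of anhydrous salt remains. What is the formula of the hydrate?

FeCl2·4H2O

Mass of water lost = 21.04 − 13.41 = 7.63 g → 7.63 / 18.02 = 0.4234 mol H2O
Molar mass of FeCl2 = 126.75 g/mol → mol FeCl2 = 13.41 / 126.75 = 0.1058
n = 0.4234 / 0.1058 = 4.00 ≈ 4 → FeCl2·4H2O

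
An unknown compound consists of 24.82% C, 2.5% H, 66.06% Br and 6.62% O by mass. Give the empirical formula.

C5H6Br2O

Assume 100 g: 24.82 g C, 2.5 g H, 66.06 g Br, 6.62 g O.
Moles — C: 24.82 / 12.01 = 2.067 mol; H: 2.5 / 1.008 = 2.48 mol; Br: 66.06 / 79.90 = 0.8268 mol; O: 6.62 / 16.00 = 0.4138 mol
Ratios (÷ 0.4138): C 4.995, H 5.994, Br 1.998, O 1.000
Ratio ≈ 5:6:2:1, so the empirical formula is C5H6Br2O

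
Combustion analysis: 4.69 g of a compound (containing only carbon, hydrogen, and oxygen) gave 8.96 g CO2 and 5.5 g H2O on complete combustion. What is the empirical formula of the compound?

mol C = 8.96 / 44.01 = 0.2036; mass C = 0.2036 × 12.01 = 2.445 g
mol H = 2 × (5.5 / 18.02) = 0.6104; mass H = 0.6104 × 1.008 = 0.6153 g
mass O = 4.69 − (3.060) = 1.630 g → mol O = 0.1018
Smallest is O at 0.1018 mol; normalising gives C 1.999, H 5.994, O 1.000
≈ 2:6:1 → C2H6O

C2H6O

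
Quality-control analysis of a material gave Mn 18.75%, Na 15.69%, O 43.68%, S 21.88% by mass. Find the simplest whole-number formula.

MnNa2O8S2

Assume 100 g: 18.75 g Mn, 15.69 g Na, 43.68 g O, 21.88 g S.
Mn: 18.75 g ÷ 54.94 g/mol = 0.3413 mol
Na: 15.69 g ÷ 22.99 g/mol = 0.6825 mol
O: 43.68 g ÷ 16.00 g/mol = 2.73 mol
S: 21.88 g ÷ 32.07 g/mol = 0.6823 mol
Smallest is Mn at 0.3413 mol; normalising gives Mn 1.000, Na 2.000, O 7.999, S 1.999
≈ 1:2:8:2 → MnNa2O8S2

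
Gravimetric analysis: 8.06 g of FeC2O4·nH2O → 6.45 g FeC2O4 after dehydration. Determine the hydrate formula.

FeC2O4·2H2O

Mass of water lost = 8.06 − 6.45 = 1.61 g → 1.61 / 18.02 = 0.08935 mol H2O
Molar mass of FeC2O4 = 143.87 g/mol → mol FeC2O4 = 6.45 / 143.87 = 0.04483
n = 0.08935 / 0.04483 = 1.99 ≈ 2 → FeC2O4·2H2O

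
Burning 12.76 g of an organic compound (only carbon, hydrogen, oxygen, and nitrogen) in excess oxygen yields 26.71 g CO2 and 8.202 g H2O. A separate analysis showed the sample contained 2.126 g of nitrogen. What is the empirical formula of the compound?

C4H6NO

mol C = 26.71 / 44.01 = 0.6069; mass C = 0.6069 × 12.01 = 7.289 g
mol H = 2 × (8.202 / 18.02) = 0.9103; mass H = 0.9103 × 1.008 = 0.9176 g
mol N = 2.126 / 14.01 = 0.1517
mass O = 12.76 − (10.33) = 2.427 g → mol O = 0.1517
Smallest is O at 0.1517 mol; normalising gives C 4.000, H 6.000, N 1.000, O 1.000
→ C4H6NO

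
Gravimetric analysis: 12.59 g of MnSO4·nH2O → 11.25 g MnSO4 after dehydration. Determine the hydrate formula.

MnSO4·H2O

Mass of water lost = 12.59 − 11.25 = 1.34 g → 1.34 / 18.02 = 0.07436 mol H2O
Molar mass of MnSO4 = 151.01 g/mol → mol MnSO4 = 11.25 / 151.01 = 0.0745
n = 0.07436 / 0.0745 = 1.00 ≈ 1 → MnSO4·H2O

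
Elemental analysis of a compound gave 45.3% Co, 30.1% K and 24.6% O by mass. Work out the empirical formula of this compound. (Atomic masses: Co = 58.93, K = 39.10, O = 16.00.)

CoKO2

Assume 100 g: 45.3 g Co, 30.1 g K, 24.6 g O.
n(Co) = 45.3/58.93 = 0.7687, n(K) = 30.1/39.10 = 0.7698, n(O) = 24.6/16.00 = 1.538
Divide by the smallest (0.7687 mol Co): Co 1.000, K 1.001, O 2.000
→ CoKO2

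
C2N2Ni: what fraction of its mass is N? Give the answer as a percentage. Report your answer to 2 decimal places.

25.30%

Molar mass = 2(12.01) + 2(14.01) + 1(58.69) = 110.730 g/mol
Mass of N per mole = 2 × 14.01 = 28.020 g
% N = 28.020 / 110.730 × 100 = 25.30%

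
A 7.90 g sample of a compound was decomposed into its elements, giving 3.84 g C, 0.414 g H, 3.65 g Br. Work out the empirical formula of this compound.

C7H9Br

Moles — C: 3.84 / 12.01 = 0.3197 mol; H: 0.414 / 1.008 = 0.4107 mol; Br: 3.65 / 79.90 = 0.04568 mol
Ratios (÷ 0.04568): C 6.999, H 8.991, Br 1.000
Ratio ≈ 7:9:1, so the empirical formula is C7H9Br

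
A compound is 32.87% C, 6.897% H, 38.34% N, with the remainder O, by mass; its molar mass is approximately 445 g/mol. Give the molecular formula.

C12H30N12O6

Assume 100 g: 32.87 g C, 6.897 g H, 38.34 g N, 21.893 g O.
C: 32.87 g ÷ 12.01 g/mol = 2.737 mol
H: 6.897 g ÷ 1.008 g/mol = 6.842 mol
N: 38.34 g ÷ 14.01 g/mol = 2.737 mol
O: 21.893 g ÷ 16.00 g/mol = 1.368 mol
Ratios (÷ 1.368): C 2.000, H 5.001, N 2.000, O 1.000
≈ 2:5:2:1 → C2H5N2O
Empirical-formula mass = 73.08 g/mol
n = 445 / 73.08 = 6.09 ≈ 6
Molecular formula = (C2H5N2O)×6 = C12H30N12O6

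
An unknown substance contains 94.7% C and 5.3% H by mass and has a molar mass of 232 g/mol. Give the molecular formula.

Assume 100 g: 94.7 g C, 5.3 g H.
n(C) = 94.7/12.01 = 7.885, n(H) = 5.3/1.008 = 5.258
Divide by the smallest (5.258 mol H): C 1.500, H 1.000
×2: C 3.00, H 2.00 → C3H2
Empirical-formula mass = 38.05 g/mol
n = 232 / 38.05 = 6.10 ≈ 6
Molecular formula = (C3H2)×6 = C18H12

C18H12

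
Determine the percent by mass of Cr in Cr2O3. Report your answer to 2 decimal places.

Molar mass = 2(52.00) + 3(16.00) = 152.000 g/mol
Mass of Cr per mole = 2 × 52.00 = 104.000 g
% Cr = 104.000 / 152.000 × 100 = 68.42%

68.42%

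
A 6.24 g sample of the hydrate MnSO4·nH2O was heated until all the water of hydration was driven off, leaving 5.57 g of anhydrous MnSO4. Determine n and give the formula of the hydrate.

Mass of water lost = 6.24 − 5.57 = 0.67 g → 0.67 / 18.02 = 0.03718 mol H2O
Molar mass of MnSO4 = 151.01 g/mol → mol MnSO4 = 5.57 / 151.01 = 0.03688
n = 0.03718 / 0.03688 = 1.01 ≈ 1 → MnSO4·H2O

MnSO4·H2O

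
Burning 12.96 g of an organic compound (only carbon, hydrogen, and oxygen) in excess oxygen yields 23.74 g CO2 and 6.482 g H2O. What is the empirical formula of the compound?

C3H4O2

mol C = 23.74 / 44.01 = 0.5394; mass C = 0.5394 × 12.01 = 6.478 g
mol H = 2 × (6.482 / 18.02) = 0.7194; mass H = 0.7194 × 1.008 = 0.7252 g
mass O = 12.96 − (7.204) = 5.756 g → mol O = 0.3598
Divide by the smallest (0.3598 mol O): C 1.499, H 2.000, O 1.000
Scaling by 2: C 3.00, H 4.00, O 2.00 → C3H4O2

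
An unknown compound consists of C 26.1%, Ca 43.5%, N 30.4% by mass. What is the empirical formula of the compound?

C2CaN2

Assume 100 g: 26.1 g C, 43.5 g Ca, 30.4 g N.
n(C) = 26.1/12.01 = 2.173, n(Ca) = 43.5/40.08 = 1.085, n(N) = 30.4/14.01 = 2.17
Ratios (÷ 1.085): C 2.002, Ca 1.000, N 1.999
≈ 2:1:2 → C2CaN2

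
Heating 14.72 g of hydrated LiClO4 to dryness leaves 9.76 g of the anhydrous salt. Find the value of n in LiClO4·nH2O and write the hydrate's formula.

Mass of water lost = 14.72 − 9.76 = 4.96 g → 4.96 / 18.02 = 0.2752 mol H2O
Molar mass of LiClO4 = 106.39 g/mol → mol LiClO4 = 9.76 / 106.39 = 0.09174
n = 0.2752 / 0.09174 = 3.00 ≈ 3 → LiClO4·3H2O

LiClO4·3H2O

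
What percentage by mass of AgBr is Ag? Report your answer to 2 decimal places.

57.45%

Molar mass = 1(107.87) + 1(79.90) = 187.770 g/mol
Mass of Ag per mole = 1 × 107.87 = 107.870 g
% Ag = 107.870 / 187.770 × 100 = 57.45%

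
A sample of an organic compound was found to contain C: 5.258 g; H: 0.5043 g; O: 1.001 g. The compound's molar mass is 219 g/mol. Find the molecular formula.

C14H16O2

n(C) = 5.258/12.01 = 0.4378, n(H) = 0.5043/1.008 = 0.5003, n(O) = 1.001/16.00 = 0.06256
Divide by the smallest (0.06256 mol O): C 6.998, H 7.997, O 1.000
→ C7H8O
Empirical-formula mass = 108.13 g/mol
n = 219 / 108.13 = 2.03 ≈ 2
Molecular formula = (C7H8O)×2 = C14H16O2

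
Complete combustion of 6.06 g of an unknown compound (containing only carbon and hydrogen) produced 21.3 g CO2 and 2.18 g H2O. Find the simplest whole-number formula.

mol C = 21.3 / 44.01 = 0.4840; mass C = 0.4840 × 12.01 = 5.813 g
mol H = 2 × (2.18 / 18.02) = 0.2420; mass H = 0.2420 × 1.008 = 0.2439 g
Divide by the smallest (0.242 mol H): C 2.000, H 1.000
→ C2H

C2H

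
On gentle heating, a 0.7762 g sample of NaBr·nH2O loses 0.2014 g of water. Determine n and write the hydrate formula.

NaBr·2H2O

Mass of anhydrous NaBr = 0.7762 − 0.2014 = 0.5748 g
mol H2O = 0.2014 / 18.02 = 0.01118
Molar mass of NaBr = 102.89 g/mol → mol NaBr = 0.5748 / 102.89 = 0.005587
n = 0.01118 / 0.005587 = 2.00 ≈ 2 → NaBr·2H2O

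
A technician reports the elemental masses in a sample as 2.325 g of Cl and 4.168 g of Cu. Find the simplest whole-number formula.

ClCu

Cl: 2.325 g ÷ 35.45 g/mol = 0.06559 mol
Cu: 4.168 g ÷ 63.55 g/mol = 0.06559 mol
Ratios (÷ 0.06559): Cl 1.000, Cu 1.000
→ ClCu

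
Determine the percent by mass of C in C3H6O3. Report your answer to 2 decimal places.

40.00%

Molar mass = 3(12.01) + 6(1.008) + 3(16.00) = 90.078 g/mol
Mass of C per mole = 3 × 12.01 = 36.030 g
% C = 36.030 / 90.078 × 100 = 40.00%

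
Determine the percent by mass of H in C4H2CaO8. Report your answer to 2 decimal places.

Molar mass = 4(12.01) + 2(1.008) + 1(40.08) + 8(16.00) = 218.136 g/mol
Mass of H per mole = 2 × 1.008 = 2.016 g
% H = 2.016 / 218.136 × 100 = 0.92%

0.92%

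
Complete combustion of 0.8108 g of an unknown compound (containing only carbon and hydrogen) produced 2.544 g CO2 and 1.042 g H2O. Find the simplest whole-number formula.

mol C = 2.544 / 44.01 = 0.05781; mass C = 0.05781 × 12.01 = 0.6942 g
mol H = 2 × (1.042 / 18.02) = 0.1156; mass H = 0.1156 × 1.008 = 0.1166 g
Ratios (÷ 0.05781): C 1.000, H 2.001
→ CH2

CH2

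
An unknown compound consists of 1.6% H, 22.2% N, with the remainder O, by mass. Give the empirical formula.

HNO3

Assume 100 g: 1.6 g H, 22.2 g N, 76.2 g O.
H: 1.6 g ÷ 1.008 g/mol = 1.587 mol
N: 22.2 g ÷ 14.01 g/mol = 1.585 mol
O: 76.2 g ÷ 16.00 g/mol = 4.763 mol
Ratios (÷ 1.585): H 1.002, N 1.000, O 3.006
≈ 1:1:3 → HNO3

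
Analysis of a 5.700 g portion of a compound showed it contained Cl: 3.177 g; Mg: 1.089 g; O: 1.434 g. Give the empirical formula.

Cl2MgO2

Cl: 3.177 g ÷ 35.45 g/mol = 0.08962 mol
Mg: 1.089 g ÷ 24.31 g/mol = 0.0448 mol
O: 1.434 g ÷ 16.00 g/mol = 0.08962 mol
Divide by the smallest (0.0448 mol Mg): Cl 2.001, Mg 1.000, O 2.001
→ Cl2MgO2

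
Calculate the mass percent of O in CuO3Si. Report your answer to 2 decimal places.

Molar mass = 1(63.55) + 3(16.00) + 1(28.09) = 139.640 g/mol
Mass of O per mole = 3 × 16.00 = 48.000 g
% O = 48.000 / 139.640 × 100 = 34.37%

34.37%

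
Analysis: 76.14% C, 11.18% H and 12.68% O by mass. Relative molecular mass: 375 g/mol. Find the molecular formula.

C24H42O3

Assume 100 g: 76.14 g C, 11.18 g H, 12.68 g O.
C: 76.14 g ÷ 12.01 g/mol = 6.34 mol
H: 11.18 g ÷ 1.008 g/mol = 11.09 mol
O: 12.68 g ÷ 16.00 g/mol = 0.7925 mol
Smallest is O at 0.7925 mol; normalising gives C 8.000, H 13.995, O 1.000
Ratio ≈ 8:14:1, so the empirical formula is C8H14O
Empirical-formula mass = 126.19 g/mol
n = 375 / 126.19 = 2.97 ≈ 3
Molecular formula = (C8H14O)×3 = C24H42O3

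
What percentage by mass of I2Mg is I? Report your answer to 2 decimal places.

Molar mass = 2(126.90) + 1(24.31) = 278.110 g/mol
Mass of I per mole = 2 × 126.90 = 253.800 g
% I = 253.800 / 278.110 × 100 = 91.26%

91.26%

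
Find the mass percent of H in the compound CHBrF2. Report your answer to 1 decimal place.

Molar mass = 1(12.01) + 1(1.008) + 1(79.90) + 2(19.00) = 130.918 g/mol
Mass of H per mole = 1 × 1.008 = 1.008 g
% H = 1.008 / 130.918 × 100 = 0.8%

0.8%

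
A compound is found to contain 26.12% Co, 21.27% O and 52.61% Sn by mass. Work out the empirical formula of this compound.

CoO3Sn

Assume 100 g: 26.12 g Co, 21.27 g O, 52.61 g Sn.
n(Co) = 26.12/58.93 = 0.4432, n(O) = 21.27/16.00 = 1.329, n(Sn) = 52.61/118.71 = 0.4432
Smallest is Sn at 0.4432 mol; normalising gives Co 1.000, O 3.000, Sn 1.000
Ratio ≈ 1:3:1, so the empirical formula is CoO3Sn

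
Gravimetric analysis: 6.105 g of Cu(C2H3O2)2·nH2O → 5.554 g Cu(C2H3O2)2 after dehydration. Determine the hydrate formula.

Cu(C2H3O2)2·H2O

Mass of water lost = 6.105 − 5.554 = 0.551 g → 0.551 / 18.02 = 0.03058 mol H2O
Molar mass of Cu(C2H3O2)2 = 181.64 g/mol → mol Cu(C2H3O2)2 = 5.554 / 181.64 = 0.03058
n = 0.03058 / 0.03058 = 1.00 ≈ 1 → Cu(C2H3O2)2·H2O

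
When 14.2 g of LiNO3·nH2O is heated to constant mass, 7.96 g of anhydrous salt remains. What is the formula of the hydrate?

LiNO3·3H2O

Mass of water lost = 14.2 − 7.96 = 6.24 g → 6.24 / 18.02 = 0.3463 mol H2O
Molar mass of LiNO3 = 68.95 g/mol → mol LiNO3 = 7.96 / 68.95 = 0.1154
n = 0.3463 / 0.1154 = 3.00 ≈ 3 → LiNO3·3H2O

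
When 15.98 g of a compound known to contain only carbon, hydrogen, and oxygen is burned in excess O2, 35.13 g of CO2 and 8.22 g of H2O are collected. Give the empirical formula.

mol C = 35.13 / 44.01 = 0.7982; mass C = 0.7982 × 12.01 = 9.587 g
mol H = 2 × (8.22 / 18.02) = 0.9123; mass H = 0.9123 × 1.008 = 0.9196 g
mass O = 15.98 − (10.51) = 5.474 g → mol O = 0.3421
Smallest is O at 0.3421 mol; normalising gives C 2.333, H 2.667, O 1.000
×3: C 7.00, H 8.00, O 3.00 → C7H8O3

C7H8O3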